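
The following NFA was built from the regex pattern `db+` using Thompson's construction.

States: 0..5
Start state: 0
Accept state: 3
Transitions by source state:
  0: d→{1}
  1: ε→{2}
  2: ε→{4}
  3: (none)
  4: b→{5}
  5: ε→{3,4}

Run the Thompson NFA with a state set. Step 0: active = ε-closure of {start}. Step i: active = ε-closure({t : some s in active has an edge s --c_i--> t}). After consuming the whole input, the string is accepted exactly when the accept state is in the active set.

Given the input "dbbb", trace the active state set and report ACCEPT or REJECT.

Answer: ACCEPT

Derivation:
initial (ε-close {0}): {0}
'd' @ 1: {1,2,4}
'b' @ 2: {3,4,5}  (accept∈set)
'b' @ 3: {3,4,5}  (accept∈set)
'b' @ 4: {3,4,5}  (accept∈set)
end set {3,4,5} — state 3 in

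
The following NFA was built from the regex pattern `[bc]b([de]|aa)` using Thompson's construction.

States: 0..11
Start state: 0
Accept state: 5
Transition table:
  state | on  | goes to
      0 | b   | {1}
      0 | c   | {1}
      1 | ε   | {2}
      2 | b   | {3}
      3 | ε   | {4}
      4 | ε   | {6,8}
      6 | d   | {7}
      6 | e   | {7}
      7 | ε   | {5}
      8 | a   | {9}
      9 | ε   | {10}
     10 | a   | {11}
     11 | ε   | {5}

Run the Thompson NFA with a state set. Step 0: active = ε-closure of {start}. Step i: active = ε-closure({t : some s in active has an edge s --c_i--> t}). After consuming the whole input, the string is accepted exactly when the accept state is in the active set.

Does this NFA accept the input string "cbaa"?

start: ε-closure({0}) = {0}
'c' @ 1: {1,2}
'b' @ 2: {3,4,6,8}
'a' @ 3: {9,10}
'a' @ 4: {5,11}  [accepting]
final: {5,11}; accept 5 in set

Answer: ACCEPT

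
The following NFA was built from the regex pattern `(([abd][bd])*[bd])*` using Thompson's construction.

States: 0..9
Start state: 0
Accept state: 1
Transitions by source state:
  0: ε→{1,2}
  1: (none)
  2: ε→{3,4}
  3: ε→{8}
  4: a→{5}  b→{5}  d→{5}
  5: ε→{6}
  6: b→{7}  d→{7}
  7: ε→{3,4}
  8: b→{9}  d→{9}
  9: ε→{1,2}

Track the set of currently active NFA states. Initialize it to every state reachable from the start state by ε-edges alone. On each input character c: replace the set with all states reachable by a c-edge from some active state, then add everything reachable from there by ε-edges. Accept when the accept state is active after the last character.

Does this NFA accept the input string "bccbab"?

Answer: REJECT

Derivation:
initial (ε-close {0}): {0,1,2,3,4,8}
'b' @ 1: {1,2,3,4,5,6,8,9}  ✓accept
'c' @ 2: {}  — dead — no transitions
rest 'cbab' ignored (set empty)
final: {}; accept 1 not in set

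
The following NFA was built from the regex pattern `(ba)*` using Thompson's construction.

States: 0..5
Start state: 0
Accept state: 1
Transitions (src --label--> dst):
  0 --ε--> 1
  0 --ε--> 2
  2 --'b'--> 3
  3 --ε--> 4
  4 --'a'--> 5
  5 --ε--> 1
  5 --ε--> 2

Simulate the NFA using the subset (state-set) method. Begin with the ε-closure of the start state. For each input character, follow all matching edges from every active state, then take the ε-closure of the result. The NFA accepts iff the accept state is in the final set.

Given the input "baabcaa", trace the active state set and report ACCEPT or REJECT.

Answer: REJECT

Trace:
initial (ε-close {0}): {0,1,2}
'b' @ 1: {3,4}
'a' @ 2: {1,2,5}  (accept∈set)
'a' @ 3: {}  — state set empty
rest 'bcaa' ignored (set empty)
end set {} — state 1 not in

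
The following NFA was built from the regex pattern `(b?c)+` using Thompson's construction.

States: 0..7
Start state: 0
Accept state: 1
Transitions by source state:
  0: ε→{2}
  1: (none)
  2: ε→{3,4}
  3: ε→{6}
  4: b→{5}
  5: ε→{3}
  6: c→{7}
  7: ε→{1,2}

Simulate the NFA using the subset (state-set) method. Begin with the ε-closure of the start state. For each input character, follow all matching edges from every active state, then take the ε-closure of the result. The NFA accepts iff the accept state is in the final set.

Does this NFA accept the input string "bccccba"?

Answer: REJECT

Trace:
start: ε-closure({0}) = {0,2,3,4,6}
'b' @ 1: {3,5,6}
'c' @ 2: {1,2,3,4,6,7}  (accept∈set)
'c' @ 3: {1,2,3,4,6,7}  (accept∈set)
'c' @ 4: {1,2,3,4,6,7}  (accept∈set)
'c' @ 5: {1,2,3,4,6,7}  (accept∈set)
'b' @ 6: {3,5,6}
'a' @ 7: {}  — state set empty
end set {} — state 1 not in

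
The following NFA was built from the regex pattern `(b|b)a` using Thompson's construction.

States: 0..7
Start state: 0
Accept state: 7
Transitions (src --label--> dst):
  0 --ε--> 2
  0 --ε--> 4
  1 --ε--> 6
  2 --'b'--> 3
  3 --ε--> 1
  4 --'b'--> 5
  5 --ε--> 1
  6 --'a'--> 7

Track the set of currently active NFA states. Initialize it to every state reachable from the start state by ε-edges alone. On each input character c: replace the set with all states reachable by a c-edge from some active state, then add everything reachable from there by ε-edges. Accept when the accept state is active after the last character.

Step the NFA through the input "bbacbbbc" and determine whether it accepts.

Answer: REJECT

Steps:
S₀ = ε-closure({0}) = {0,2,4}
'b' @ 1: {1,3,5,6}
'b' @ 2: {}  — dead — no transitions
rest 'acbbbc' ignored (set empty)
end set {} — state 7 not in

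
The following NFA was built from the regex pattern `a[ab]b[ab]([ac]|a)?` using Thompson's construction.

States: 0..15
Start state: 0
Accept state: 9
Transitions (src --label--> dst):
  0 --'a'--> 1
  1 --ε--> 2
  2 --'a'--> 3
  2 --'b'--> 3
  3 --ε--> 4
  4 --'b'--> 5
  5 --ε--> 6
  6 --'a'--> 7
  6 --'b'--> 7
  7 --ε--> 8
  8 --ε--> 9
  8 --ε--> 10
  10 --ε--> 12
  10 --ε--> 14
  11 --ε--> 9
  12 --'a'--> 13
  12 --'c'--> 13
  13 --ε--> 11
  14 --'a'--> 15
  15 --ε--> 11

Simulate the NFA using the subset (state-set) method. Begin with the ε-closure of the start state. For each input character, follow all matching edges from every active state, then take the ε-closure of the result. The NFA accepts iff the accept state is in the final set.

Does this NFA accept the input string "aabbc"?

Answer: ACCEPT

Derivation:
initial (ε-close {0}): {0}
'a' @ 1: {1,2}
'a' @ 2: {3,4}
'b' @ 3: {5,6}
'b' @ 4: {7,8,9,10,12,14}  (accept∈set)
'c' @ 5: {9,11,13}  (accept∈set)
end set {9,11,13} — state 9 in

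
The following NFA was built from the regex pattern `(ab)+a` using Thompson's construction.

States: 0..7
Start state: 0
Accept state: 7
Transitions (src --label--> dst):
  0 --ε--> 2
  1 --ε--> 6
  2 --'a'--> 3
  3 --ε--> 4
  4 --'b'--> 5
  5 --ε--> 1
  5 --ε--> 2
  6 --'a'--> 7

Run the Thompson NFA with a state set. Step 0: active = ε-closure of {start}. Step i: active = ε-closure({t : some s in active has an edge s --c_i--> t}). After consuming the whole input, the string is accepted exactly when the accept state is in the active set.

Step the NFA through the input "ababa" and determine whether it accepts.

Answer: ACCEPT

Steps:
start: ε-closure({0}) = {0,2}
'a' @ 1: {3,4}
'b' @ 2: {1,2,5,6}
'a' @ 3: {3,4,7}  ✓accept
'b' @ 4: {1,2,5,6}
'a' @ 5: {3,4,7}  ✓accept
final: {3,4,7}; accept 7 in set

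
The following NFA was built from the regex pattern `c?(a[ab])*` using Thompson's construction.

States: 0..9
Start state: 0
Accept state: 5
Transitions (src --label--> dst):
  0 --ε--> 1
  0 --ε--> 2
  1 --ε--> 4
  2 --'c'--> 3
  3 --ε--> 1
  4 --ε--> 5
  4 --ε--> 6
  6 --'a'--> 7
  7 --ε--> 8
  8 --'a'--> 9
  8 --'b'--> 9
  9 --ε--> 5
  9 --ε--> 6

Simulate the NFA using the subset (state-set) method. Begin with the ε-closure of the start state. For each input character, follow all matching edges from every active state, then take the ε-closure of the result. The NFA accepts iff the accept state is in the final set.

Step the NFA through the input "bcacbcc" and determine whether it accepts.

Answer: REJECT

Derivation:
S₀ = ε-closure({0}) = {0,1,2,4,5,6}
'b' @ 1: {}  — state set empty
rest 'cacbcc' ignored (set empty)
after full input: {}  (accept=5 not in)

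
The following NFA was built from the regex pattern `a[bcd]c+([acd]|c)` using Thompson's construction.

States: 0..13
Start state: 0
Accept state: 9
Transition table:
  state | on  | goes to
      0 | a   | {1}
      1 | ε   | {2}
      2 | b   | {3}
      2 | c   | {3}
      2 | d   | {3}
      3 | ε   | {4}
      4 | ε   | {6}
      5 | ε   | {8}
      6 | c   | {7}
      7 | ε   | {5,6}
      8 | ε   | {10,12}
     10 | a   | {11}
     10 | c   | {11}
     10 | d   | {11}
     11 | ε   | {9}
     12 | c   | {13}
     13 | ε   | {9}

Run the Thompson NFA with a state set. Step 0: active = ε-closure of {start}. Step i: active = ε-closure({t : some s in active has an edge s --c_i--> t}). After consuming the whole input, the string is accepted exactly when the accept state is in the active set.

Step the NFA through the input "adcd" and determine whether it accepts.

Answer: ACCEPT

Trace:
start: ε-closure({0}) = {0}
'a' @ 1: {1,2}
'd' @ 2: {3,4,6}
'c' @ 3: {5,6,7,8,10,12}
'd' @ 4: {9,11}  [accepting]
final: {9,11}; accept 9 in set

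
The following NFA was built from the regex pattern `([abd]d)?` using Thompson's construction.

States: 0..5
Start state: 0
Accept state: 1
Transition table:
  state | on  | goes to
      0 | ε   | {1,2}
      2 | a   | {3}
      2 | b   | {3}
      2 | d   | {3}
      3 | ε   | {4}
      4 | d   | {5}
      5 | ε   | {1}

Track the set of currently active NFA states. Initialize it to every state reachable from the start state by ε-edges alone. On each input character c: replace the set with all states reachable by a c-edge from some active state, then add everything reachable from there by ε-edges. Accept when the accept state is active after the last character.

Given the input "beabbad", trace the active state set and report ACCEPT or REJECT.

start: ε-closure({0}) = {0,1,2}
'b' @ 1: {3,4}
'e' @ 2: {}  — dead — no transitions
rest 'abbad' ignored (set empty)
end set {} — state 1 not in

Answer: REJECT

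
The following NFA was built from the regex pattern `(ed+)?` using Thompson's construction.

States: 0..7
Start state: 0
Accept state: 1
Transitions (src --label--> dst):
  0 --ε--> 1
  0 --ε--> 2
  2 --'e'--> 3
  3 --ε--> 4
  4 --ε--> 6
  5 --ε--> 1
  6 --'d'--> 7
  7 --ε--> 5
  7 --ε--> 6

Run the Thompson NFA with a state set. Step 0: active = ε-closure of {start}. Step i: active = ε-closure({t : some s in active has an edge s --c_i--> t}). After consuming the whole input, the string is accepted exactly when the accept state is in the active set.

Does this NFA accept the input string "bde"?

initial (ε-close {0}): {0,1,2}
'b' @ 1: {}  — state set empty
rest 'de' ignored (set empty)
final: {}; accept 1 not in set

Answer: REJECT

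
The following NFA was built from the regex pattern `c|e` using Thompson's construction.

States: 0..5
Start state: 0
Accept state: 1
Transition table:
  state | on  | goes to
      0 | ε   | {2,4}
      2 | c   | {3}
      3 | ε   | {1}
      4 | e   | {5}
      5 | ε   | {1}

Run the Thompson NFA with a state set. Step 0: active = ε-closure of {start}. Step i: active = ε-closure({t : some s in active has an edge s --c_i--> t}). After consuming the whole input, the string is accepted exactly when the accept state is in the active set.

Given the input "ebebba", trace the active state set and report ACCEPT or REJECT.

S₀ = ε-closure({0}) = {0,2,4}
'e' @ 1: {1,5}  (accept∈set)
'b' @ 2: {}  — dead — no transitions
rest 'ebba' ignored (set empty)
after full input: {}  (accept=1 not in)

Answer: REJECT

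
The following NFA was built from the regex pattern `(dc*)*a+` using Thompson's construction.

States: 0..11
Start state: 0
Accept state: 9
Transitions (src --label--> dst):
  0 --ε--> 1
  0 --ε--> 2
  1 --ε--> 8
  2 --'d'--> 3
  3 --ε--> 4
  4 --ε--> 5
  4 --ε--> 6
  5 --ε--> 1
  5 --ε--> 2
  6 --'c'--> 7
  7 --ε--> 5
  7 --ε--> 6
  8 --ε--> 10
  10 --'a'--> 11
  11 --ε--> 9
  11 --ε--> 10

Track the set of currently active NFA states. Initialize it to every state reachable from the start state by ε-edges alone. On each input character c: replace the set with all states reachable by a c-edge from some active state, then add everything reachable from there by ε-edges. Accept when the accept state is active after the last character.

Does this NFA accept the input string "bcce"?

initial (ε-close {0}): {0,1,2,8,10}
'b' @ 1: {}  — state set empty
rest 'cce' ignored (set empty)
final: {}; accept 9 not in set

Answer: REJECT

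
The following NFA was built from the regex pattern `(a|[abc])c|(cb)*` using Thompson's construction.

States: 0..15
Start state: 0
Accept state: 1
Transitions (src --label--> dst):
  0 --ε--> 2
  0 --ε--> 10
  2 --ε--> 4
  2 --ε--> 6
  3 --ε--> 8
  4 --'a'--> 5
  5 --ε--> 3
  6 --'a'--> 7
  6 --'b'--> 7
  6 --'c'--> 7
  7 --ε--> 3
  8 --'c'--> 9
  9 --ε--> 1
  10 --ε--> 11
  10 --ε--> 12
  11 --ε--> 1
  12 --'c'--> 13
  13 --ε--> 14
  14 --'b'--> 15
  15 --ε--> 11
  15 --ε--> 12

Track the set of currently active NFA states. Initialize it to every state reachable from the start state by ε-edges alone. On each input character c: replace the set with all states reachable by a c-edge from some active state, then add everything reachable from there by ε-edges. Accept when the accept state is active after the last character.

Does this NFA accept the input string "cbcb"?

Answer: ACCEPT

Steps:
start: ε-closure({0}) = {0,1,2,4,6,10,11,12}
'c' @ 1: {3,7,8,13,14}
'b' @ 2: {1,11,12,15}  ✓accept
'c' @ 3: {13,14}
'b' @ 4: {1,11,12,15}  ✓accept
end set {1,11,12,15} — state 1 in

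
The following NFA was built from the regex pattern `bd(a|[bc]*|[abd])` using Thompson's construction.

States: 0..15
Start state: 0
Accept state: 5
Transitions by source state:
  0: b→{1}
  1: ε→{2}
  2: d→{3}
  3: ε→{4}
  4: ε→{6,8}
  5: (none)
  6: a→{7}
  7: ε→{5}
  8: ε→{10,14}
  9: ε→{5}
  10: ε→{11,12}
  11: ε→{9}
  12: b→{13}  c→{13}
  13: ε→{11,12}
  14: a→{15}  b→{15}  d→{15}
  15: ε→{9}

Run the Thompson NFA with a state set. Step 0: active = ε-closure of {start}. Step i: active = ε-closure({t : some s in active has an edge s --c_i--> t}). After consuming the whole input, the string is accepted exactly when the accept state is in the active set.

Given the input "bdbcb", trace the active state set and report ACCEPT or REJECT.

Answer: ACCEPT

Trace:
initial (ε-close {0}): {0}
'b' @ 1: {1,2}
'd' @ 2: {3,4,5,6,8,9,10,11,12,14}  (accept∈set)
'b' @ 3: {5,9,11,12,13,15}  (accept∈set)
'c' @ 4: {5,9,11,12,13}  (accept∈set)
'b' @ 5: {5,9,11,12,13}  (accept∈set)
end set {5,9,11,12,13} — state 5 in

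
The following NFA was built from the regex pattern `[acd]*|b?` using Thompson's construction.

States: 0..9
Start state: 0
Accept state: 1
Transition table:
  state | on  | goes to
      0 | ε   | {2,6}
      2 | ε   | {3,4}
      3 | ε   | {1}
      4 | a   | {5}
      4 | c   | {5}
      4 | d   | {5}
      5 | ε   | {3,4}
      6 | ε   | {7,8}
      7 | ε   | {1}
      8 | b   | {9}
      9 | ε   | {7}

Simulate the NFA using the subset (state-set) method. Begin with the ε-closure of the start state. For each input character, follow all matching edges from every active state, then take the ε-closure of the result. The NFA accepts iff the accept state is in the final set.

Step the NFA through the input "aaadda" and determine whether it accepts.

initial (ε-close {0}): {0,1,2,3,4,6,7,8}
'a' @ 1: {1,3,4,5}  [accepting]
'a' @ 2: {1,3,4,5}  [accepting]
'a' @ 3: {1,3,4,5}  [accepting]
'd' @ 4: {1,3,4,5}  [accepting]
'd' @ 5: {1,3,4,5}  [accepting]
'a' @ 6: {1,3,4,5}  [accepting]
after full input: {1,3,4,5}  (accept=1 in)

Answer: ACCEPT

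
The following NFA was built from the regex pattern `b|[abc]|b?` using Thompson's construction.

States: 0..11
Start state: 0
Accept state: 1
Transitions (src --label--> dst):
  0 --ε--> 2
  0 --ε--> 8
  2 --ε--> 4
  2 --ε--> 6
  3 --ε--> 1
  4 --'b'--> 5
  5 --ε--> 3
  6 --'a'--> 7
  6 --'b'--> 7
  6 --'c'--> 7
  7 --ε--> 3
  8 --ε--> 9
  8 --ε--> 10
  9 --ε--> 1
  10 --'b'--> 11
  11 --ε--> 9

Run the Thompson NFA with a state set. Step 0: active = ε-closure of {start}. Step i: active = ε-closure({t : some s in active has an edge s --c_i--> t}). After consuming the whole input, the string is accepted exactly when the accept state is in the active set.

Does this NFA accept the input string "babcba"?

Answer: REJECT

Trace:
S₀ = ε-closure({0}) = {0,1,2,4,6,8,9,10}
'b' @ 1: {1,3,5,7,9,11}  [accepting]
'a' @ 2: {}  — state set empty
rest 'bcba' ignored (set empty)
end set {} — state 1 not in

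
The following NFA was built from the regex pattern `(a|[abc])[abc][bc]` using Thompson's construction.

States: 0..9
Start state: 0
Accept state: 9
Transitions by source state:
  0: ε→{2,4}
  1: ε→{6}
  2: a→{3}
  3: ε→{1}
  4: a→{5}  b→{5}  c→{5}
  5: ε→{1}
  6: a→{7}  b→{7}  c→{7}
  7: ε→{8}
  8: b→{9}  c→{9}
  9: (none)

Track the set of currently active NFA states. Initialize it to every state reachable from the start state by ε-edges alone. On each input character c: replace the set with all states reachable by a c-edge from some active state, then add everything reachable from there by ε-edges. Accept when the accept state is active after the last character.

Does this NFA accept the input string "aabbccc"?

initial (ε-close {0}): {0,2,4}
'a' @ 1: {1,3,5,6}
'a' @ 2: {7,8}
'b' @ 3: {9}  (accept∈set)
'b' @ 4: {}  — state set empty
rest 'ccc' ignored (set empty)
final: {}; accept 9 not in set

Answer: REJECT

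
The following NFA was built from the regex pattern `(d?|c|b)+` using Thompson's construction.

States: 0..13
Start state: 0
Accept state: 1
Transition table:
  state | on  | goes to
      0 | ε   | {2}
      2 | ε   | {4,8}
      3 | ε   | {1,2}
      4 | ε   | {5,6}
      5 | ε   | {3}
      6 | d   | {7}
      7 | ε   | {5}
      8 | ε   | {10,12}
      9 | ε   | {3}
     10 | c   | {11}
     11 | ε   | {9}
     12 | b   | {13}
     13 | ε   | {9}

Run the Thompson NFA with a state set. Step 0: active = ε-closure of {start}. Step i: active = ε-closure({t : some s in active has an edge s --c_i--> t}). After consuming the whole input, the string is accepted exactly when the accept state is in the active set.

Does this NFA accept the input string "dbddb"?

Answer: ACCEPT

Derivation:
start: ε-closure({0}) = {0,1,2,3,4,5,6,8,10,12}
'd' @ 1: {1,2,3,4,5,6,7,8,10,12}  [accepting]
'b' @ 2: {1,2,3,4,5,6,8,9,10,12,13}  [accepting]
'd' @ 3: {1,2,3,4,5,6,7,8,10,12}  [accepting]
'd' @ 4: {1,2,3,4,5,6,7,8,10,12}  [accepting]
'b' @ 5: {1,2,3,4,5,6,8,9,10,12,13}  [accepting]
after full input: {1,2,3,4,5,6,8,9,10,12,13}  (accept=1 in)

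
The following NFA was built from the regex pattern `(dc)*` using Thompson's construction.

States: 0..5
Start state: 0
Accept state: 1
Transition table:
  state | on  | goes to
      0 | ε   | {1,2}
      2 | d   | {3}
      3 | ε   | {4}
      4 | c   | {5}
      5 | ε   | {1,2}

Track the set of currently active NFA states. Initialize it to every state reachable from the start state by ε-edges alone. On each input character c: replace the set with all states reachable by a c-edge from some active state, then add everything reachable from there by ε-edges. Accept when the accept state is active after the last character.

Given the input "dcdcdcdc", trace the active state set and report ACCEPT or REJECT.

Answer: ACCEPT

Trace:
initial (ε-close {0}): {0,1,2}
'd' @ 1: {3,4}
'c' @ 2: {1,2,5}  (accept∈set)
'd' @ 3: {3,4}
'c' @ 4: {1,2,5}  (accept∈set)
'd' @ 5: {3,4}
'c' @ 6: {1,2,5}  (accept∈set)
'd' @ 7: {3,4}
'c' @ 8: {1,2,5}  (accept∈set)
after full input: {1,2,5}  (accept=1 in)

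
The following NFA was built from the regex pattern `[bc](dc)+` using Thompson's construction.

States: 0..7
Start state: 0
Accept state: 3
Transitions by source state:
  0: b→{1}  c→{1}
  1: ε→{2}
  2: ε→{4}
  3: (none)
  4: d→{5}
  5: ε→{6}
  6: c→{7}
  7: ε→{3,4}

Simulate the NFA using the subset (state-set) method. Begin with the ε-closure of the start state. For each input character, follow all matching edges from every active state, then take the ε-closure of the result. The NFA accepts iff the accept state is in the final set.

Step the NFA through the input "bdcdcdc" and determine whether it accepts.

Answer: ACCEPT

Steps:
start: ε-closure({0}) = {0}
'b' @ 1: {1,2,4}
'd' @ 2: {5,6}
'c' @ 3: {3,4,7}  [accepting]
'd' @ 4: {5,6}
'c' @ 5: {3,4,7}  [accepting]
'd' @ 6: {5,6}
'c' @ 7: {3,4,7}  [accepting]
after full input: {3,4,7}  (accept=3 in)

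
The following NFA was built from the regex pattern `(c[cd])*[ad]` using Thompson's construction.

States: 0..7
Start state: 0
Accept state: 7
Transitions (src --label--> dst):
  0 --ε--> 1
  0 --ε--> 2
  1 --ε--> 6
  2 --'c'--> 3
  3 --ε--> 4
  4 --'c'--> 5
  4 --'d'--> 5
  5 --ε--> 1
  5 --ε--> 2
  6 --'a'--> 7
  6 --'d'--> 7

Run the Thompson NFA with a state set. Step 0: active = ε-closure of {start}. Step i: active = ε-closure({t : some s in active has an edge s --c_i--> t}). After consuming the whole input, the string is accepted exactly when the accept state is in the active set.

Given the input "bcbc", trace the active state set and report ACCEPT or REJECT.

Answer: REJECT

Derivation:
initial (ε-close {0}): {0,1,2,6}
'b' @ 1: {}  — no active states
rest 'cbc' ignored (set empty)
end set {} — state 7 not in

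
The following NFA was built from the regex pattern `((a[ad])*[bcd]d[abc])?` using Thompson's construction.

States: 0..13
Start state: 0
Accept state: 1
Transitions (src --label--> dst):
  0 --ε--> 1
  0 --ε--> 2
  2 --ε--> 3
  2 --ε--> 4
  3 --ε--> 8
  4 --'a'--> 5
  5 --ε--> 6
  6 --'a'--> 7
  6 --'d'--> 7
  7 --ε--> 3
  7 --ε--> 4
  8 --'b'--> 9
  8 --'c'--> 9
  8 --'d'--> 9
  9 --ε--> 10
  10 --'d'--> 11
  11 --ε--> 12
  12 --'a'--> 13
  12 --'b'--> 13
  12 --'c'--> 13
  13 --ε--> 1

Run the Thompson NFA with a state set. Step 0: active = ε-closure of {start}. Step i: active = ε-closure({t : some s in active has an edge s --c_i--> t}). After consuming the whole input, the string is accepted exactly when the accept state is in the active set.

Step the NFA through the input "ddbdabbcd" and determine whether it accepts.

Answer: REJECT

Trace:
S₀ = ε-closure({0}) = {0,1,2,3,4,8}
'd' @ 1: {9,10}
'd' @ 2: {11,12}
'b' @ 3: {1,13}  [accepting]
'd' @ 4: {}  — dead — no transitions
rest 'abbcd' ignored (set empty)
end set {} — state 1 not in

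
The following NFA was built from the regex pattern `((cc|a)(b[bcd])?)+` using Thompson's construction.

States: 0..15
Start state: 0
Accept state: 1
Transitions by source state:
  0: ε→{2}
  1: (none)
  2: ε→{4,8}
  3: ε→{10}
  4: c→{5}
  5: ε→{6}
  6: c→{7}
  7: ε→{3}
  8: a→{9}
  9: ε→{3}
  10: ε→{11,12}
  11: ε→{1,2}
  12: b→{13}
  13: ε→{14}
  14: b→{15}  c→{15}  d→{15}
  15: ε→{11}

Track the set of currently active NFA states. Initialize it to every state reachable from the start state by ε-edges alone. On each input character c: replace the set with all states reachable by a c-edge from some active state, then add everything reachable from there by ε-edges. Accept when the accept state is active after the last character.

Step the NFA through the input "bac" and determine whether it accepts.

Answer: REJECT

Steps:
S₀ = ε-closure({0}) = {0,2,4,8}
'b' @ 1: {}  — dead — no transitions
rest 'ac' ignored (set empty)
final: {}; accept 1 not in set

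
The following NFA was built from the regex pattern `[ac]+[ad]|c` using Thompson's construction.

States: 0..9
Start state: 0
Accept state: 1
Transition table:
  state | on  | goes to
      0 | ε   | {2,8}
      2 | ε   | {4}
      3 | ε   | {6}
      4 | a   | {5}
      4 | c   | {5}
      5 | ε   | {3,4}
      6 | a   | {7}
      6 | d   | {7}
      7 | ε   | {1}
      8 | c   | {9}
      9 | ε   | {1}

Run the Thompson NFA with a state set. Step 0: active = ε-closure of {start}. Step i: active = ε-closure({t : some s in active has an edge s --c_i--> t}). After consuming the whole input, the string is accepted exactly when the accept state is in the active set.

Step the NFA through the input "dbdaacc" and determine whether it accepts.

S₀ = ε-closure({0}) = {0,2,4,8}
'd' @ 1: {}  — state set empty
rest 'bdaacc' ignored (set empty)
final: {}; accept 1 not in set

Answer: REJECT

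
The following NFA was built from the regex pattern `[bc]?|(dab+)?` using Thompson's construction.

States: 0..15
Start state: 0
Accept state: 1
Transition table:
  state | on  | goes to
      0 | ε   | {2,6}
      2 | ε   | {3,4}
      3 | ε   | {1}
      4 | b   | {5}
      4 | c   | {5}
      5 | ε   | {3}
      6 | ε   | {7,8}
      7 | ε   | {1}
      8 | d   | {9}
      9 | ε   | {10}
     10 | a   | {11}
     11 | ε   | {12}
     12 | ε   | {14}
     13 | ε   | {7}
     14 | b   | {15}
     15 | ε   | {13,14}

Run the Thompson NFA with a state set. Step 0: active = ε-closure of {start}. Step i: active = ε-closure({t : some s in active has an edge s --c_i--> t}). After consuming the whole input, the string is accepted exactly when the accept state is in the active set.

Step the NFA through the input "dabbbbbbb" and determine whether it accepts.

Answer: ACCEPT

Steps:
start: ε-closure({0}) = {0,1,2,3,4,6,7,8}
'd' @ 1: {9,10}
'a' @ 2: {11,12,14}
'b' @ 3: {1,7,13,14,15}  [accepting]
'b' @ 4: {1,7,13,14,15}  [accepting]
'b' @ 5: {1,7,13,14,15}  [accepting]
'b' @ 6: {1,7,13,14,15}  [accepting]
'b' @ 7: {1,7,13,14,15}  [accepting]
'b' @ 8: {1,7,13,14,15}  [accepting]
'b' @ 9: {1,7,13,14,15}  [accepting]
after full input: {1,7,13,14,15}  (accept=1 in)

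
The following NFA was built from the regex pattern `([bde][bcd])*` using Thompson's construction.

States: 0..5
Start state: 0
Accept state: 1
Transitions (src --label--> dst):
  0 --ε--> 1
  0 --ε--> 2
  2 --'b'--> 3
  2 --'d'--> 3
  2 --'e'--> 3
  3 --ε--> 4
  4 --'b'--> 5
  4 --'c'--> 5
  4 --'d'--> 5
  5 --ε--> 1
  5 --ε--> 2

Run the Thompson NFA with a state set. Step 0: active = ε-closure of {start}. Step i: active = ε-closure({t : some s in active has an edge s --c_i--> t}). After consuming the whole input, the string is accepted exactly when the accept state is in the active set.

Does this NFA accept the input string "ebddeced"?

Answer: ACCEPT

Steps:
initial (ε-close {0}): {0,1,2}
'e' @ 1: {3,4}
'b' @ 2: {1,2,5}  [accepting]
'd' @ 3: {3,4}
'd' @ 4: {1,2,5}  [accepting]
'e' @ 5: {3,4}
'c' @ 6: {1,2,5}  [accepting]
'e' @ 7: {3,4}
'd' @ 8: {1,2,5}  [accepting]
end set {1,2,5} — state 1 in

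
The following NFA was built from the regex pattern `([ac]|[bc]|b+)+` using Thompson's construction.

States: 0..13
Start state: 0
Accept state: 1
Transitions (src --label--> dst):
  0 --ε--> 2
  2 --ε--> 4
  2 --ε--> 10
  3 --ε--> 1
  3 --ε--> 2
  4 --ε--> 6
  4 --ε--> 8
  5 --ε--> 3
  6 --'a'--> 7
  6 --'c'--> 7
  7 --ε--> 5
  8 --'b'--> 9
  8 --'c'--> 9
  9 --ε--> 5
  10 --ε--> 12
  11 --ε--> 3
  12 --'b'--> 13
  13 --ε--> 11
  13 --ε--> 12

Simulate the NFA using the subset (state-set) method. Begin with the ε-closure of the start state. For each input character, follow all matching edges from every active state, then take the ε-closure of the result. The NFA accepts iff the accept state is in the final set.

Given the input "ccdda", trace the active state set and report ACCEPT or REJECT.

Answer: REJECT

Trace:
start: ε-closure({0}) = {0,2,4,6,8,10,12}
'c' @ 1: {1,2,3,4,5,6,7,8,9,10,12}  (accept∈set)
'c' @ 2: {1,2,3,4,5,6,7,8,9,10,12}  (accept∈set)
'd' @ 3: {}  — no active states
rest 'da' ignored (set empty)
end set {} — state 1 not in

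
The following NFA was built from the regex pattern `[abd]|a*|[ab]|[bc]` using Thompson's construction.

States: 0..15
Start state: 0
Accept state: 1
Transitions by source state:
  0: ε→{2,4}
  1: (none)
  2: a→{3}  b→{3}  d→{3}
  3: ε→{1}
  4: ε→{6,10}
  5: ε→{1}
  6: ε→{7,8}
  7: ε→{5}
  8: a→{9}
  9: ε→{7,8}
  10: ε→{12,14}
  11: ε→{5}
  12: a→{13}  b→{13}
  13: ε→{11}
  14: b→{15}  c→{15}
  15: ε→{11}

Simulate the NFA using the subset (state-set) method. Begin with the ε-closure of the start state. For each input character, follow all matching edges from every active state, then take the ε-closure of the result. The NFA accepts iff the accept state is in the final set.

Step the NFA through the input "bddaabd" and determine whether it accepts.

Answer: REJECT

Derivation:
start: ε-closure({0}) = {0,1,2,4,5,6,7,8,10,12,14}
'b' @ 1: {1,3,5,11,13,15}  ✓accept
'd' @ 2: {}  — state set empty
rest 'daabd' ignored (set empty)
final: {}; accept 1 not in set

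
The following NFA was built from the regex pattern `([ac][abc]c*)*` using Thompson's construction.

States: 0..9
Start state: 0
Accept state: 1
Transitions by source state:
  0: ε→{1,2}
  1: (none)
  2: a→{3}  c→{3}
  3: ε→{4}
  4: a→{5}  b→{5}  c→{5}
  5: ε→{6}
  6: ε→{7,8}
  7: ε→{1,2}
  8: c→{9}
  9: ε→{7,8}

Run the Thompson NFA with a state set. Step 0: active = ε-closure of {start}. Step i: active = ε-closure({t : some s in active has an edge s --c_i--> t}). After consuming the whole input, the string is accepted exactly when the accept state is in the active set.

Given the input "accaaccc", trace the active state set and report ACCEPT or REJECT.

initial (ε-close {0}): {0,1,2}
'a' @ 1: {3,4}
'c' @ 2: {1,2,5,6,7,8}  (accept∈set)
'c' @ 3: {1,2,3,4,7,8,9}  (accept∈set)
'a' @ 4: {1,2,3,4,5,6,7,8}  (accept∈set)
'a' @ 5: {1,2,3,4,5,6,7,8}  (accept∈set)
'c' @ 6: {1,2,3,4,5,6,7,8,9}  (accept∈set)
'c' @ 7: {1,2,3,4,5,6,7,8,9}  (accept∈set)
'c' @ 8: {1,2,3,4,5,6,7,8,9}  (accept∈set)
after full input: {1,2,3,4,5,6,7,8,9}  (accept=1 in)

Answer: ACCEPT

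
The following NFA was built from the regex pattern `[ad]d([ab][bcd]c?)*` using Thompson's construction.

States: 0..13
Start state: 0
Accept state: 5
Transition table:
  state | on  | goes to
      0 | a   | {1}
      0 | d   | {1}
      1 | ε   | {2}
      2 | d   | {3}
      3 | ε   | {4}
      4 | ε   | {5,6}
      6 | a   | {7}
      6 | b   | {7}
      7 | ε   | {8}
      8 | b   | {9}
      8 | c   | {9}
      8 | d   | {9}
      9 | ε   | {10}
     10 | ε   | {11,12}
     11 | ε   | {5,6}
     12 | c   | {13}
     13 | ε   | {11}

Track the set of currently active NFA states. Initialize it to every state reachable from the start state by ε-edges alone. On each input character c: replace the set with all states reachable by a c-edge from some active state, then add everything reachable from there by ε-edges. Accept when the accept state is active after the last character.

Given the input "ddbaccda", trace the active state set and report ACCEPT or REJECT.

Answer: REJECT

Derivation:
S₀ = ε-closure({0}) = {0}
'd' @ 1: {1,2}
'd' @ 2: {3,4,5,6}  (accept∈set)
'b' @ 3: {7,8}
'a' @ 4: {}  — state set empty
rest 'ccda' ignored (set empty)
end set {} — state 5 not in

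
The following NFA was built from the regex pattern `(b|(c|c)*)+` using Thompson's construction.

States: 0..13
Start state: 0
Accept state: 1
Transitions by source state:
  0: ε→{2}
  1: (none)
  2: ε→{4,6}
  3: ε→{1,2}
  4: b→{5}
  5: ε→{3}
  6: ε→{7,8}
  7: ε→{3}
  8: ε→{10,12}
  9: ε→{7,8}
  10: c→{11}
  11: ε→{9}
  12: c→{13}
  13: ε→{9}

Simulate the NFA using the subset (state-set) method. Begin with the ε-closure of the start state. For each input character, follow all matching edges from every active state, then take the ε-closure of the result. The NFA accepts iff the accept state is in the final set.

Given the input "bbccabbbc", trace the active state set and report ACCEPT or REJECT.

Answer: REJECT

Derivation:
start: ε-closure({0}) = {0,1,2,3,4,6,7,8,10,12}
'b' @ 1: {1,2,3,4,5,6,7,8,10,12}  ✓accept
'b' @ 2: {1,2,3,4,5,6,7,8,10,12}  ✓accept
'c' @ 3: {1,2,3,4,6,7,8,9,10,11,12,13}  ✓accept
'c' @ 4: {1,2,3,4,6,7,8,9,10,11,12,13}  ✓accept
'a' @ 5: {}  — no active states
rest 'bbbc' ignored (set empty)
end set {} — state 1 not in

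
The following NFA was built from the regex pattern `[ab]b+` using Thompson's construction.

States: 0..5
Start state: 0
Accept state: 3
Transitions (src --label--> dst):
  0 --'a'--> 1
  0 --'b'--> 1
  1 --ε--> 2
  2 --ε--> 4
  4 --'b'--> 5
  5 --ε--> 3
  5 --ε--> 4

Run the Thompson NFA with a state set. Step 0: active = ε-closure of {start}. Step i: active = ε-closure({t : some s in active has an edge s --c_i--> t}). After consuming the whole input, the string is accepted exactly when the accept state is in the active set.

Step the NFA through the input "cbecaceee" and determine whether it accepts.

start: ε-closure({0}) = {0}
'c' @ 1: {}  — no active states
rest 'becaceee' ignored (set empty)
final: {}; accept 3 not in set

Answer: REJECT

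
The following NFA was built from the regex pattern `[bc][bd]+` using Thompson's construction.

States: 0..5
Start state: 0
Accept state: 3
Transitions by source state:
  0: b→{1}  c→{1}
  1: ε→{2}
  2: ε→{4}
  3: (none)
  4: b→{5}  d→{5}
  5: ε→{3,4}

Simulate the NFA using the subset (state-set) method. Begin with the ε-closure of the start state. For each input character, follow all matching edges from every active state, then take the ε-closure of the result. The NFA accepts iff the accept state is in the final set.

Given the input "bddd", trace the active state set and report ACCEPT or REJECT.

Answer: ACCEPT

Trace:
initial (ε-close {0}): {0}
'b' @ 1: {1,2,4}
'd' @ 2: {3,4,5}  (accept∈set)
'd' @ 3: {3,4,5}  (accept∈set)
'd' @ 4: {3,4,5}  (accept∈set)
after full input: {3,4,5}  (accept=3 in)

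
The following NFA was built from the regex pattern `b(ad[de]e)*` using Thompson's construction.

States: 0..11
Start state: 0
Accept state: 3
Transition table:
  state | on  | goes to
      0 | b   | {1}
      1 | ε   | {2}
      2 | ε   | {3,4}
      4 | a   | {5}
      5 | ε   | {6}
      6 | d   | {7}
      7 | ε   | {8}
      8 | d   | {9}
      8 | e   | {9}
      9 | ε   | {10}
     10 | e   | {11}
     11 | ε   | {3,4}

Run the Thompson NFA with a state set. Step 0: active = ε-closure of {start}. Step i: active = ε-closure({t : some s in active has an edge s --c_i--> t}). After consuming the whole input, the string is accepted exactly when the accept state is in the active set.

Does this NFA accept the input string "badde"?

Answer: ACCEPT

Derivation:
initial (ε-close {0}): {0}
'b' @ 1: {1,2,3,4}  ✓accept
'a' @ 2: {5,6}
'd' @ 3: {7,8}
'd' @ 4: {9,10}
'e' @ 5: {3,4,11}  ✓accept
after full input: {3,4,11}  (accept=3 in)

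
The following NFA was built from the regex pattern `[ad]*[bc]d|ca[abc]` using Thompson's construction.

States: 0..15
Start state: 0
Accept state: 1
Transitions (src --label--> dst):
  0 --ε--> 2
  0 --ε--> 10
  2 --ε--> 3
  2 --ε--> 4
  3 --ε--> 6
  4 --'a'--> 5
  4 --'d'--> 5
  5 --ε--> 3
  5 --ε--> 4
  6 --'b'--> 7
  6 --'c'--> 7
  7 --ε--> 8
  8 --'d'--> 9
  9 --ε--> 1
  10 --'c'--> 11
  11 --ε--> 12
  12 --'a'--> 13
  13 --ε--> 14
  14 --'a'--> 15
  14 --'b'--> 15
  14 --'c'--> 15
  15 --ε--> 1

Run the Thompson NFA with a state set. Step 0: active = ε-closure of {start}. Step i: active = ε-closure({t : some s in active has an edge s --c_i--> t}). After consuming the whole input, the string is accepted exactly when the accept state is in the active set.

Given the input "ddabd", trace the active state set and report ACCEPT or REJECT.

Answer: ACCEPT

Steps:
initial (ε-close {0}): {0,2,3,4,6,10}
'd' @ 1: {3,4,5,6}
'd' @ 2: {3,4,5,6}
'a' @ 3: {3,4,5,6}
'b' @ 4: {7,8}
'd' @ 5: {1,9}  ✓accept
final: {1,9}; accept 1 in set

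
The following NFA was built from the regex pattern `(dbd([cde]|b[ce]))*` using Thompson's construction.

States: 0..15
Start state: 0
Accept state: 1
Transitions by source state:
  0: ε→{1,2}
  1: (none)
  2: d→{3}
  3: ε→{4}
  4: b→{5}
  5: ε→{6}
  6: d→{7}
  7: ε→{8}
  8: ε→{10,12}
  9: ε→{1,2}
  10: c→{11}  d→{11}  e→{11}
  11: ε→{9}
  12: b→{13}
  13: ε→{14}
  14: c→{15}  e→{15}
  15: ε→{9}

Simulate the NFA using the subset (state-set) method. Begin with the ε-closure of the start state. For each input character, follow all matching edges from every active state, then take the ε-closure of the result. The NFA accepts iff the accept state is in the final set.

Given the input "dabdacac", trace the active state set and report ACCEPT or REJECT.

Answer: REJECT

Trace:
initial (ε-close {0}): {0,1,2}
'd' @ 1: {3,4}
'a' @ 2: {}  — dead — no transitions
rest 'bdacac' ignored (set empty)
final: {}; accept 1 not in set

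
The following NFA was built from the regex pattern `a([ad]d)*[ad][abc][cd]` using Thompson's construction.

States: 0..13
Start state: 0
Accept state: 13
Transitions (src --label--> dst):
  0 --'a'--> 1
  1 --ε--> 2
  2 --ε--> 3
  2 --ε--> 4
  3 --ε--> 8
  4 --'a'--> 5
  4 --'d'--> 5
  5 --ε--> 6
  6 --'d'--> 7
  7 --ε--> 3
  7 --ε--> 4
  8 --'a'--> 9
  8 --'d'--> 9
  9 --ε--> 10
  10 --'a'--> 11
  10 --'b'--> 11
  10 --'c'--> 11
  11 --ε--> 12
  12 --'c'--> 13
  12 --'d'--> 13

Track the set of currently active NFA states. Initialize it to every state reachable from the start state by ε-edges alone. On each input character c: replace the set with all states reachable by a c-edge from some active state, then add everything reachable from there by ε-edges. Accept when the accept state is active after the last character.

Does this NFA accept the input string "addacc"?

Answer: ACCEPT

Steps:
S₀ = ε-closure({0}) = {0}
'a' @ 1: {1,2,3,4,8}
'd' @ 2: {5,6,9,10}
'd' @ 3: {3,4,7,8}
'a' @ 4: {5,6,9,10}
'c' @ 5: {11,12}
'c' @ 6: {13}  [accepting]
end set {13} — state 13 in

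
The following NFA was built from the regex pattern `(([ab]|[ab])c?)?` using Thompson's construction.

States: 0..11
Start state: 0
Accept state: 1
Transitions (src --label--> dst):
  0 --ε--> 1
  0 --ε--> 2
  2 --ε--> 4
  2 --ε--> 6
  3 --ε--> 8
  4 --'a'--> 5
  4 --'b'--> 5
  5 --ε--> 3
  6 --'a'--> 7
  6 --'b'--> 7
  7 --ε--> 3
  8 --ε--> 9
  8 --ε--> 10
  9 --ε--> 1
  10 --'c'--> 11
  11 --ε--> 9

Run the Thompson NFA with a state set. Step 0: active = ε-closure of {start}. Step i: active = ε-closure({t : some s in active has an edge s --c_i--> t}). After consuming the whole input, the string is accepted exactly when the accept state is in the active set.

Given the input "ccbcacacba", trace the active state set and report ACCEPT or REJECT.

Answer: REJECT

Steps:
S₀ = ε-closure({0}) = {0,1,2,4,6}
'c' @ 1: {}  — no active states
rest 'cbcacacba' ignored (set empty)
end set {} — state 1 not in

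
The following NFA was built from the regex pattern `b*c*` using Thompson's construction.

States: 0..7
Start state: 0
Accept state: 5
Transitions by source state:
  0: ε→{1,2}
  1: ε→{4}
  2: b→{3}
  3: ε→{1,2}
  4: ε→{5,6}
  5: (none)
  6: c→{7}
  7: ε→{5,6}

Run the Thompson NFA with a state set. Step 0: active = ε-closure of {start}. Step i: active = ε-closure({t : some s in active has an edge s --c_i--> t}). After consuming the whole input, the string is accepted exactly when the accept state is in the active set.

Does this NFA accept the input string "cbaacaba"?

initial (ε-close {0}): {0,1,2,4,5,6}
'c' @ 1: {5,6,7}  ✓accept
'b' @ 2: {}  — no active states
rest 'aacaba' ignored (set empty)
final: {}; accept 5 not in set

Answer: REJECT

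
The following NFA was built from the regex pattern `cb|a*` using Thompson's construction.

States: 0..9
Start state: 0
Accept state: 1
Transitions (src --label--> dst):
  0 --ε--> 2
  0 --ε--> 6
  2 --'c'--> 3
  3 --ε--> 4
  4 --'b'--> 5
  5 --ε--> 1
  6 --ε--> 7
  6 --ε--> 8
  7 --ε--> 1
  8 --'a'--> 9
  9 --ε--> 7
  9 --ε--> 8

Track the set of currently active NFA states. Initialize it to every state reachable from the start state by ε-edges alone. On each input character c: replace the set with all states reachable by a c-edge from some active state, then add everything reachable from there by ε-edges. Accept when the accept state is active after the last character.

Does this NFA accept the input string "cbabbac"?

Answer: REJECT

Trace:
initial (ε-close {0}): {0,1,2,6,7,8}
'c' @ 1: {3,4}
'b' @ 2: {1,5}  [accepting]
'a' @ 3: {}  — dead — no transitions
rest 'bbac' ignored (set empty)
final: {}; accept 1 not in set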